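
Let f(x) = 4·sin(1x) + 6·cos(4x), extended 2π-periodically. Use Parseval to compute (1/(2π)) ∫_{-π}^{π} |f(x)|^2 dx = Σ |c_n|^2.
Σ |c_n|^2 = 26

Expand |f|^2 and use orthogonality of {sin(nx), cos(mx)} on [-π, π]:
  ∫_{-π}^{π} sin(nx)^2 dx = π, ∫ cos(mx)^2 dx = π, and cross terms integrate to 0.
So ∫_{-π}^{π} f(x)^2 dx = 4^2 · π + 6^2 · π = (16 + 36)π.
Divide by 2π: (16 + 36)/2 = 26.
By Parseval, this equals Σ |c_n|^2.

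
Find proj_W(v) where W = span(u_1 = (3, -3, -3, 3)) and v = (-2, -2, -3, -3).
proj_W(v) = (0, 0, 0, 0)

Set up U = [u_1 | ... | u_1] ∈ R^(4×1). The projector onto W = col(U) is P = U (U^T U)^(-1) U^T.
Compute U^T U =
  [36],
and U^T v = (0).
Solve U^T U · c = U^T v for the coefficients: c = (0). The projection is proj_W(v) = U c.
Check: (v - proj_W(v)) · u_1 = 0  (should be 0).
Result: proj_W(v) = (0, 0, 0, 0).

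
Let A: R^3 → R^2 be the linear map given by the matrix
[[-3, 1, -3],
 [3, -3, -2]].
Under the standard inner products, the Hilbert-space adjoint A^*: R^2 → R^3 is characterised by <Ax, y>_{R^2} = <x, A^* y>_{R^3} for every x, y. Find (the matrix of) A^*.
A^* = A^T =
[[-3, 3],
 [1, -3],
 [-3, -2]]

For real matrices with standard dot products, the defining identity <Ax, y> = <x, A^* y> gives (Ax)^T y = x^T (A^*) y, i.e. x^T A^T y = x^T (A^*) y. Since this holds for all x, y, we must have A^* = A^T. Therefore
A^* =
[[-3, 3],
 [1, -3],
 [-3, -2]].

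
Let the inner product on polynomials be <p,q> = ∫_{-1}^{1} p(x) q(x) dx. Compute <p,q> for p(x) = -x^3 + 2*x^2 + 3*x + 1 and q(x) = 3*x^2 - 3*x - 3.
<p,q> = -52/5

Expand the product: p(x)·q(x) = -3*x^5 + 9*x^4 + 6*x^3 - 12*x^2 - 12*x - 3.
∫_{-1}^{1} of each monomial x^k gives [2/(k+1) if k even, 0 if k odd]. Integrating term-by-term (or equivalently evaluating the antiderivative F(x) = -x^6/2 + 9*x^5/5 + 3*x^4/2 - 4*x^3 - 6*x^2 - 3*x at the endpoints):
  F(1) − F(−1) = -51/5 − (1/5) = -52/5.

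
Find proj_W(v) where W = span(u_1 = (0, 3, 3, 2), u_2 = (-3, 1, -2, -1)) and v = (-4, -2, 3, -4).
proj_W(v) = (-453/305, 46/305, -407/305, -221/305)

Set up U = [u_1 | ... | u_2] ∈ R^(4×2). The projector onto W = col(U) is P = U (U^T U)^(-1) U^T.
Compute U^T U =
  [22, -5]
  [-5, 15],
and U^T v = (-5, 8).
Solve U^T U · c = U^T v for the coefficients: c = (-7/61, 151/305). The projection is proj_W(v) = U c.
Check: (v - proj_W(v)) · u_1 = 0  (should be 0).
Check: (v - proj_W(v)) · u_2 = 0  (should be 0).
Result: proj_W(v) = (-453/305, 46/305, -407/305, -221/305).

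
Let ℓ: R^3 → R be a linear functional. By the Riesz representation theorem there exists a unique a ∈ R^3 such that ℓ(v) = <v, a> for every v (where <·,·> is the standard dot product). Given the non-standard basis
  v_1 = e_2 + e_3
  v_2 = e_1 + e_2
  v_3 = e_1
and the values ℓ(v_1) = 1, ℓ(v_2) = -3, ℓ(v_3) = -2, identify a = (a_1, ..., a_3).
a = (-2, -1, 2)

Write a = (a_1, ..., a_3) in the standard basis. For each basis vector v_i, ℓ(v_i) = <v_i, a> is a linear equation in the a_j's. Collect the n equations into a matrix system V a = ℓ, where row i of V is v_i (expressed in the standard basis). Since V is invertible (lower-triangular with 1s on the diagonal, up to permutation), solve by back-substitution:
  V =
[[0, 1, 1],
 [1, 1, 0],
 [1, 0, 0]]
  V a = (1, -3, -2)
Solving gives a = (-2, -1, 2).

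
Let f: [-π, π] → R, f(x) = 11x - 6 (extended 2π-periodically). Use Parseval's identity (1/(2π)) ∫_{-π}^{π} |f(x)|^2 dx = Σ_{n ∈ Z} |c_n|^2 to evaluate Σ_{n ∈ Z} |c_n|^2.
Σ |c_n|^2 = 121π^2/3 + 36

Expand and integrate term by term over [-π, π]:
  ∫ (11x)^2 dx = 121·(2π^3/3); ∫ 2·11·(-6)·x dx = 0 (odd integrand); ∫ (-6)^2 dx = 36·2π.
So (1/(2π)) ∫_{-π}^{π} (11x - 6)^2 dx = 121π^2/3 + 36 = 121π^2/3 + 36.
Parseval ⇒ Σ |c_n|^2 = 121π^2/3 + 36.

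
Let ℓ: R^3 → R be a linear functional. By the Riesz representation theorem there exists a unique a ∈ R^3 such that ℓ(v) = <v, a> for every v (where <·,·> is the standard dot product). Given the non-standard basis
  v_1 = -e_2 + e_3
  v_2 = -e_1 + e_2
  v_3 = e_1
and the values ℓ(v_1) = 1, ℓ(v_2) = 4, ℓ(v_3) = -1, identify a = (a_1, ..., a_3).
a = (-1, 3, 4)

Write a = (a_1, ..., a_3) in the standard basis. For each basis vector v_i, ℓ(v_i) = <v_i, a> is a linear equation in the a_j's. Collect the n equations into a matrix system V a = ℓ, where row i of V is v_i (expressed in the standard basis). Since V is invertible (lower-triangular with 1s on the diagonal, up to permutation), solve by back-substitution:
  V =
[[0, -1, 1],
 [-1, 1, 0],
 [1, 0, 0]]
  V a = (1, 4, -1)
Solving gives a = (-1, 3, 4).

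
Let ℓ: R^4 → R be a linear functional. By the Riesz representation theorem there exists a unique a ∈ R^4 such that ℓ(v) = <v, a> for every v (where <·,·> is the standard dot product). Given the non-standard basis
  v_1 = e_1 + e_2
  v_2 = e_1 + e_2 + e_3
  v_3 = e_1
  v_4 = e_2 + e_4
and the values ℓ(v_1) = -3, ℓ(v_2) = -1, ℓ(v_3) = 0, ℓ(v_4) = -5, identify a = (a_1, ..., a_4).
a = (0, -3, 2, -2)

Write a = (a_1, ..., a_4) in the standard basis. For each basis vector v_i, ℓ(v_i) = <v_i, a> is a linear equation in the a_j's. Collect the n equations into a matrix system V a = ℓ, where row i of V is v_i (expressed in the standard basis). Since V is invertible (lower-triangular with 1s on the diagonal, up to permutation), solve by back-substitution:
  V =
[[1, 1, 0, 0],
 [1, 1, 1, 0],
 [1, 0, 0, 0],
 [0, 1, 0, 1]]
  V a = (-3, -1, 0, -5)
Solving gives a = (0, -3, 2, -2).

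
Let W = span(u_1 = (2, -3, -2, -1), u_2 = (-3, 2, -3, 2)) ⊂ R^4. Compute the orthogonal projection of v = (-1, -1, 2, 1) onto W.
proj_W(v) = (1/202, 53/101, 257/202, -11/101)

Set up U = [u_1 | ... | u_2] ∈ R^(4×2). The projector onto W = col(U) is P = U (U^T U)^(-1) U^T.
Compute U^T U =
  [18, -8]
  [-8, 26],
and U^T v = (-4, -3).
Solve U^T U · c = U^T v for the coefficients: c = (-32/101, -43/202). The projection is proj_W(v) = U c.
Check: (v - proj_W(v)) · u_1 = 0  (should be 0).
Check: (v - proj_W(v)) · u_2 = 0  (should be 0).
Result: proj_W(v) = (1/202, 53/101, 257/202, -11/101).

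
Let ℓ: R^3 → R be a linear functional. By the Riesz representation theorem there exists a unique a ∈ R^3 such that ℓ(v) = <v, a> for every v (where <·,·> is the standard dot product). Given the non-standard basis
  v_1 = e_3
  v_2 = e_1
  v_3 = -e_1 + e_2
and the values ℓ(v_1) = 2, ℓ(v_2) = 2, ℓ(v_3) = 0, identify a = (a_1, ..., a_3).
a = (2, 2, 2)

Write a = (a_1, ..., a_3) in the standard basis. For each basis vector v_i, ℓ(v_i) = <v_i, a> is a linear equation in the a_j's. Collect the n equations into a matrix system V a = ℓ, where row i of V is v_i (expressed in the standard basis). Since V is invertible (lower-triangular with 1s on the diagonal, up to permutation), solve by back-substitution:
  V =
[[0, 0, 1],
 [1, 0, 0],
 [-1, 1, 0]]
  V a = (2, 2, 0)
Solving gives a = (2, 2, 2).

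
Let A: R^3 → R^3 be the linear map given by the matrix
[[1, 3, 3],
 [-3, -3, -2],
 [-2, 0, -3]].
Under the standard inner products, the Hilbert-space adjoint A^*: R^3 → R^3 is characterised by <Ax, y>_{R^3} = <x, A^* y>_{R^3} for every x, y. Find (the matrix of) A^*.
A^* = A^T =
[[1, -3, -2],
 [3, -3, 0],
 [3, -2, -3]]

For real matrices with standard dot products, the defining identity <Ax, y> = <x, A^* y> gives (Ax)^T y = x^T (A^*) y, i.e. x^T A^T y = x^T (A^*) y. Since this holds for all x, y, we must have A^* = A^T. Therefore
A^* =
[[1, -3, -2],
 [3, -3, 0],
 [3, -2, -3]].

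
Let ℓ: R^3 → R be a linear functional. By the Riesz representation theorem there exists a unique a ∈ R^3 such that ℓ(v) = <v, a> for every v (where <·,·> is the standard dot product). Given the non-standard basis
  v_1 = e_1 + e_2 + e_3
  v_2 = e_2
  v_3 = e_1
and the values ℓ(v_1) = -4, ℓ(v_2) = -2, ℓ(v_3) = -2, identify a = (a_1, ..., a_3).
a = (-2, -2, 0)

Write a = (a_1, ..., a_3) in the standard basis. For each basis vector v_i, ℓ(v_i) = <v_i, a> is a linear equation in the a_j's. Collect the n equations into a matrix system V a = ℓ, where row i of V is v_i (expressed in the standard basis). Since V is invertible (lower-triangular with 1s on the diagonal, up to permutation), solve by back-substitution:
  V =
[[1, 1, 1],
 [0, 1, 0],
 [1, 0, 0]]
  V a = (-4, -2, -2)
Solving gives a = (-2, -2, 0).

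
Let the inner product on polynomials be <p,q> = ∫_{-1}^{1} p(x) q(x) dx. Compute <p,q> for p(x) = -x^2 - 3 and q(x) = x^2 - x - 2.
<p,q> = 164/15

Expand the product: p(x)·q(x) = -x^4 + x^3 - x^2 + 3*x + 6.
∫_{-1}^{1} of each monomial x^k gives [2/(k+1) if k even, 0 if k odd]. Integrating term-by-term (or equivalently evaluating the antiderivative F(x) = -x^5/5 + x^4/4 - x^3/3 + 3*x^2/2 + 6*x at the endpoints):
  F(1) − F(−1) = 433/60 − (-223/60) = 164/15.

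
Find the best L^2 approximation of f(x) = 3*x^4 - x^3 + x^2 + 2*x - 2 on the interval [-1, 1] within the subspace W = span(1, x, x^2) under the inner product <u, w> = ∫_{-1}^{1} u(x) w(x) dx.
g(x) = 25*x^2/7 + 7*x/5 - 79/35

The best approximation g ∈ W is the orthogonal projection of f onto W. Writing g = a_0 + a_1 x + a_2 x^2, the coefficients solve the normal equations G · a = b where
  G_{ij} = <φ_i, φ_j> and b_i = <f, φ_i>, with φ_0 = 1, φ_1 = x, φ_2 = x^2.
G =
  [2, 0, 2/3]
  [0, 2/3, 0]
  [2/3, 0, 2/5],
b = (-32/15, 14/15, -8/105).
Solving gives a_0 = -79/35, a_1 = 7/5, a_2 = 25/7, so
  g(x) = 25*x^2/7 + 7*x/5 - 79/35.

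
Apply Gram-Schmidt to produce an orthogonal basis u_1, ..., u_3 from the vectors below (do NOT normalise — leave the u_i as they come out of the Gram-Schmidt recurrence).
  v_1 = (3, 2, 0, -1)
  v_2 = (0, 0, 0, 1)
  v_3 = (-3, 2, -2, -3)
Orthogonal basis:
  u_1 = (3, 2, 0, -1)
  u_2 = (3/14, 1/7, 0, 13/14)
  u_3 = (-24/13, 36/13, -2, 0)

Apply the Gram-Schmidt recurrence
  u_1 = v_1
  u_i = v_i − Σ_{j<i} ((v_i · u_j) / (u_j · u_j)) · u_j.

Step by step this gives:
  u_1 = (3, 2, 0, -1)
  u_2 = (3/14, 1/7, 0, 13/14)
  u_3 = (-24/13, 36/13, -2, 0)

Orthogonality check:
  u_2 · u_1 = 0 (should be 0)
  u_3 · u_1 = 0 (should be 0)
  u_3 · u_2 = 0 (should be 0)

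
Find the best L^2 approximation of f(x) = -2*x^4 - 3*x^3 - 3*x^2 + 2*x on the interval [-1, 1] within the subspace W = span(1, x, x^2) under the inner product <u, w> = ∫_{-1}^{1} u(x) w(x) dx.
g(x) = -33*x^2/7 + x/5 + 6/35

The best approximation g ∈ W is the orthogonal projection of f onto W. Writing g = a_0 + a_1 x + a_2 x^2, the coefficients solve the normal equations G · a = b where
  G_{ij} = <φ_i, φ_j> and b_i = <f, φ_i>, with φ_0 = 1, φ_1 = x, φ_2 = x^2.
G =
  [2, 0, 2/3]
  [0, 2/3, 0]
  [2/3, 0, 2/5],
b = (-14/5, 2/15, -62/35).
Solving gives a_0 = 6/35, a_1 = 1/5, a_2 = -33/7, so
  g(x) = -33*x^2/7 + x/5 + 6/35.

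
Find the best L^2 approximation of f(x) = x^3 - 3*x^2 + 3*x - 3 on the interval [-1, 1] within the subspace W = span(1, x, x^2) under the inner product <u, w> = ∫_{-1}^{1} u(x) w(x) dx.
g(x) = -3*x^2 + 18*x/5 - 3

The best approximation g ∈ W is the orthogonal projection of f onto W. Writing g = a_0 + a_1 x + a_2 x^2, the coefficients solve the normal equations G · a = b where
  G_{ij} = <φ_i, φ_j> and b_i = <f, φ_i>, with φ_0 = 1, φ_1 = x, φ_2 = x^2.
G =
  [2, 0, 2/3]
  [0, 2/3, 0]
  [2/3, 0, 2/5],
b = (-8, 12/5, -16/5).
Solving gives a_0 = -3, a_1 = 18/5, a_2 = -3, so
  g(x) = -3*x^2 + 18*x/5 - 3.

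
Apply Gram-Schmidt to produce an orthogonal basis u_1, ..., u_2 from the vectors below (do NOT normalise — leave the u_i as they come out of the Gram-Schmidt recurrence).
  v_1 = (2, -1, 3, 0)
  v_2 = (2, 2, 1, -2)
Orthogonal basis:
  u_1 = (2, -1, 3, 0)
  u_2 = (9/7, 33/14, -1/14, -2)

Apply the Gram-Schmidt recurrence
  u_1 = v_1
  u_i = v_i − Σ_{j<i} ((v_i · u_j) / (u_j · u_j)) · u_j.

Step by step this gives:
  u_1 = (2, -1, 3, 0)
  u_2 = (9/7, 33/14, -1/14, -2)

Orthogonality check:
  u_2 · u_1 = 0 (should be 0)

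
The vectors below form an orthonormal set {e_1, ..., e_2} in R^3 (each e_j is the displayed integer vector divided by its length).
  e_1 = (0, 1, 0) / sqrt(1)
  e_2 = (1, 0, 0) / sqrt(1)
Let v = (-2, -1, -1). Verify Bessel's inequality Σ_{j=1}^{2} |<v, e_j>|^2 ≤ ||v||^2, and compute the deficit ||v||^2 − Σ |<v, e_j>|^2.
Σ |<v, e_j>|^2 = 5; ||v||^2 = 6; deficit = 1

Write each e_j = u_j / sqrt(<u_j, u_j>) where u_j is the displayed integer vector. Then <v, e_j> = <v, u_j> / sqrt(<u_j, u_j>), so |<v, e_j>|^2 = <v, u_j>^2 / <u_j, u_j>.
Coefficients: <v, e_1> = -1/sqrt(1), <v, e_2> = -2/sqrt(1).
Square and sum: Σ |<v, e_j>|^2 = 5.
Compute ||v||^2 = v·v = 6.
Deficit = 6 − 5 = 1 ≥ 0, confirming Bessel's inequality. (The deficit equals ||v − Σ <v,e_j> e_j||^2, the squared distance from v to span{e_j}.)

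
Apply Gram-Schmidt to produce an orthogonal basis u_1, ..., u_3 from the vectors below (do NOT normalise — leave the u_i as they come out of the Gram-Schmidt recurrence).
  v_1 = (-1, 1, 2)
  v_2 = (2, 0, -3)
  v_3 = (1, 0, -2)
Orthogonal basis:
  u_1 = (-1, 1, 2)
  u_2 = (2/3, 4/3, -1/3)
  u_3 = (-3/14, 1/14, -1/7)

Apply the Gram-Schmidt recurrence
  u_1 = v_1
  u_i = v_i − Σ_{j<i} ((v_i · u_j) / (u_j · u_j)) · u_j.

Step by step this gives:
  u_1 = (-1, 1, 2)
  u_2 = (2/3, 4/3, -1/3)
  u_3 = (-3/14, 1/14, -1/7)

Orthogonality check:
  u_2 · u_1 = 0 (should be 0)
  u_3 · u_1 = 0 (should be 0)
  u_3 · u_2 = 0 (should be 0)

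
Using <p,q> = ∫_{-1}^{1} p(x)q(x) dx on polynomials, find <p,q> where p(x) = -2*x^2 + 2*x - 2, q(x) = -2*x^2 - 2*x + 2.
<p,q> = -136/15

Expand the product: p(x)·q(x) = 4*x^4 - 4*x^2 + 8*x - 4.
∫_{-1}^{1} of each monomial x^k gives [2/(k+1) if k even, 0 if k odd]. Integrating term-by-term (or equivalently evaluating the antiderivative F(x) = 4*x^5/5 - 4*x^3/3 + 4*x^2 - 4*x at the endpoints):
  F(1) − F(−1) = -8/15 − (128/15) = -136/15.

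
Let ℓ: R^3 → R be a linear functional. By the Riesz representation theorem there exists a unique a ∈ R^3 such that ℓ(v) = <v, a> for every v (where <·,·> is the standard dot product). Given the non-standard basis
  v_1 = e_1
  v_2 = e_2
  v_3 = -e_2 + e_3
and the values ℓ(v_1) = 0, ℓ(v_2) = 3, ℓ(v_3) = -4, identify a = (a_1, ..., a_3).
a = (0, 3, -1)

Write a = (a_1, ..., a_3) in the standard basis. For each basis vector v_i, ℓ(v_i) = <v_i, a> is a linear equation in the a_j's. Collect the n equations into a matrix system V a = ℓ, where row i of V is v_i (expressed in the standard basis). Since V is invertible (lower-triangular with 1s on the diagonal, up to permutation), solve by back-substitution:
  V =
[[1, 0, 0],
 [0, 1, 0],
 [0, -1, 1]]
  V a = (0, 3, -4)
Solving gives a = (0, 3, -1).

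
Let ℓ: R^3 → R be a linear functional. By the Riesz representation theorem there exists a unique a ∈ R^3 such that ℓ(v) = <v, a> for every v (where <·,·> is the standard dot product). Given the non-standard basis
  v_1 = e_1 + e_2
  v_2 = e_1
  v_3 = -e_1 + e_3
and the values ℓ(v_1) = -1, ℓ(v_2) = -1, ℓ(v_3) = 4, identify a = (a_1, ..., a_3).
a = (-1, 0, 3)

Write a = (a_1, ..., a_3) in the standard basis. For each basis vector v_i, ℓ(v_i) = <v_i, a> is a linear equation in the a_j's. Collect the n equations into a matrix system V a = ℓ, where row i of V is v_i (expressed in the standard basis). Since V is invertible (lower-triangular with 1s on the diagonal, up to permutation), solve by back-substitution:
  V =
[[1, 1, 0],
 [1, 0, 0],
 [-1, 0, 1]]
  V a = (-1, -1, 4)
Solving gives a = (-1, 0, 3).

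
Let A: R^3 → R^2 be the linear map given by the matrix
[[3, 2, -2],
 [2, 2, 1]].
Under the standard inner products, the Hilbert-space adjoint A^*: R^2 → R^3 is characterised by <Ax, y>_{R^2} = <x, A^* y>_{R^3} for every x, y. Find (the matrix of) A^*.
A^* = A^T =
[[3, 2],
 [2, 2],
 [-2, 1]]

For real matrices with standard dot products, the defining identity <Ax, y> = <x, A^* y> gives (Ax)^T y = x^T (A^*) y, i.e. x^T A^T y = x^T (A^*) y. Since this holds for all x, y, we must have A^* = A^T. Therefore
A^* =
[[3, 2],
 [2, 2],
 [-2, 1]].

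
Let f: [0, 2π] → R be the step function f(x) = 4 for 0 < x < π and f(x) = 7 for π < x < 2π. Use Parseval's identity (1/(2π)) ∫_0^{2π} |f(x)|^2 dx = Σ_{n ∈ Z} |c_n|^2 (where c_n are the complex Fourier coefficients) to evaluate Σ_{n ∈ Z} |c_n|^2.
Σ |c_n|^2 = 65/2

Parseval equates the L^2 energy of f (normalised by 1/(2π)) with the ℓ^2 sum of its Fourier coefficients: (1/(2π)) ∫_0^{2π} |f|^2 = Σ |c_n|^2.
Compute the left side: (1/(2π)) [∫_0^π 4^2 dx + ∫_π^{2π} 7^2 dx] = (1/(2π)) · (16π + 49π) = (16 + 49)/2 = 65/2.
So Σ_{n ∈ Z} |c_n|^2 = 65/2.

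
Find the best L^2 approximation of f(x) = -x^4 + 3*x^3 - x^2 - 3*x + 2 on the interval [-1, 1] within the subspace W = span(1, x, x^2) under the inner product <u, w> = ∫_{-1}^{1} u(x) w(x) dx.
g(x) = -13*x^2/7 - 6*x/5 + 73/35

The best approximation g ∈ W is the orthogonal projection of f onto W. Writing g = a_0 + a_1 x + a_2 x^2, the coefficients solve the normal equations G · a = b where
  G_{ij} = <φ_i, φ_j> and b_i = <f, φ_i>, with φ_0 = 1, φ_1 = x, φ_2 = x^2.
G =
  [2, 0, 2/3]
  [0, 2/3, 0]
  [2/3, 0, 2/5],
b = (44/15, -4/5, 68/105).
Solving gives a_0 = 73/35, a_1 = -6/5, a_2 = -13/7, so
  g(x) = -13*x^2/7 - 6*x/5 + 73/35.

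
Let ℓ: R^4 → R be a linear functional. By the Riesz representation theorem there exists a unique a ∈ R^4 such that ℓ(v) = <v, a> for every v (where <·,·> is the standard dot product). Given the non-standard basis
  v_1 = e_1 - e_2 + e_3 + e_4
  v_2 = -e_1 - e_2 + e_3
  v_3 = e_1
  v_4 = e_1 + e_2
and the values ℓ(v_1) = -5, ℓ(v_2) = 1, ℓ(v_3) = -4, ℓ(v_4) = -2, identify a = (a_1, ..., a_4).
a = (-4, 2, -1, 2)

Write a = (a_1, ..., a_4) in the standard basis. For each basis vector v_i, ℓ(v_i) = <v_i, a> is a linear equation in the a_j's. Collect the n equations into a matrix system V a = ℓ, where row i of V is v_i (expressed in the standard basis). Since V is invertible (lower-triangular with 1s on the diagonal, up to permutation), solve by back-substitution:
  V =
[[1, -1, 1, 1],
 [-1, -1, 1, 0],
 [1, 0, 0, 0],
 [1, 1, 0, 0]]
  V a = (-5, 1, -4, -2)
Solving gives a = (-4, 2, -1, 2).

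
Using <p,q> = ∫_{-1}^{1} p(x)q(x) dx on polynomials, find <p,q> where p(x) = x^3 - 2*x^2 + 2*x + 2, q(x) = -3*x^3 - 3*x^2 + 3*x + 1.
<p,q> = 316/105

Expand the product: p(x)·q(x) = -3*x^6 + 3*x^5 + 3*x^4 - 17*x^3 - 2*x^2 + 8*x + 2.
∫_{-1}^{1} of each monomial x^k gives [2/(k+1) if k even, 0 if k odd]. Integrating term-by-term (or equivalently evaluating the antiderivative F(x) = -3*x^7/7 + x^6/2 + 3*x^5/5 - 17*x^4/4 - 2*x^3/3 + 4*x^2 + 2*x at the endpoints):
  F(1) − F(−1) = 737/420 − (-527/420) = 316/105.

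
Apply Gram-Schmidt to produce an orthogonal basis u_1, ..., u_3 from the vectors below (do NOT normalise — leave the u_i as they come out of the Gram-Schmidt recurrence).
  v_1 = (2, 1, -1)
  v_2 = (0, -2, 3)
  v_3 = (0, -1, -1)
Orthogonal basis:
  u_1 = (2, 1, -1)
  u_2 = (5/3, -7/6, 13/6)
  u_3 = (10/53, -60/53, -40/53)

Apply the Gram-Schmidt recurrence
  u_1 = v_1
  u_i = v_i − Σ_{j<i} ((v_i · u_j) / (u_j · u_j)) · u_j.

Step by step this gives:
  u_1 = (2, 1, -1)
  u_2 = (5/3, -7/6, 13/6)
  u_3 = (10/53, -60/53, -40/53)

Orthogonality check:
  u_2 · u_1 = 0 (should be 0)
  u_3 · u_1 = 0 (should be 0)
  u_3 · u_2 = 0 (should be 0)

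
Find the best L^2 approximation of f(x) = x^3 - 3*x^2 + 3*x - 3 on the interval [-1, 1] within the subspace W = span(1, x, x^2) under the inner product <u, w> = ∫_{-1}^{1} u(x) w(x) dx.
g(x) = -3*x^2 + 18*x/5 - 3

The best approximation g ∈ W is the orthogonal projection of f onto W. Writing g = a_0 + a_1 x + a_2 x^2, the coefficients solve the normal equations G · a = b where
  G_{ij} = <φ_i, φ_j> and b_i = <f, φ_i>, with φ_0 = 1, φ_1 = x, φ_2 = x^2.
G =
  [2, 0, 2/3]
  [0, 2/3, 0]
  [2/3, 0, 2/5],
b = (-8, 12/5, -16/5).
Solving gives a_0 = -3, a_1 = 18/5, a_2 = -3, so
  g(x) = -3*x^2 + 18*x/5 - 3.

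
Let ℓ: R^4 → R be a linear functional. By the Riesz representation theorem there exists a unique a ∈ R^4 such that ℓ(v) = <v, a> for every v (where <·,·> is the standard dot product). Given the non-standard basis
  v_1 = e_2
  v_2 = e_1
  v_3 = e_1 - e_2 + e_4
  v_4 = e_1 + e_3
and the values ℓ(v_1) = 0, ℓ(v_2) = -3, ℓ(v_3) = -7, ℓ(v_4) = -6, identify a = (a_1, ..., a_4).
a = (-3, 0, -3, -4)

Write a = (a_1, ..., a_4) in the standard basis. For each basis vector v_i, ℓ(v_i) = <v_i, a> is a linear equation in the a_j's. Collect the n equations into a matrix system V a = ℓ, where row i of V is v_i (expressed in the standard basis). Since V is invertible (lower-triangular with 1s on the diagonal, up to permutation), solve by back-substitution:
  V =
[[0, 1, 0, 0],
 [1, 0, 0, 0],
 [1, -1, 0, 1],
 [1, 0, 1, 0]]
  V a = (0, -3, -7, -6)
Solving gives a = (-3, 0, -3, -4).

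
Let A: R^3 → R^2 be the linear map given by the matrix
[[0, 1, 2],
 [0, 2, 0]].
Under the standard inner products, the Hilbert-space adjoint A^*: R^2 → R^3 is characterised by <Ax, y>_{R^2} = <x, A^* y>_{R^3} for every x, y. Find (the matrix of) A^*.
A^* = A^T =
[[0, 0],
 [1, 2],
 [2, 0]]

For real matrices with standard dot products, the defining identity <Ax, y> = <x, A^* y> gives (Ax)^T y = x^T (A^*) y, i.e. x^T A^T y = x^T (A^*) y. Since this holds for all x, y, we must have A^* = A^T. Therefore
A^* =
[[0, 0],
 [1, 2],
 [2, 0]].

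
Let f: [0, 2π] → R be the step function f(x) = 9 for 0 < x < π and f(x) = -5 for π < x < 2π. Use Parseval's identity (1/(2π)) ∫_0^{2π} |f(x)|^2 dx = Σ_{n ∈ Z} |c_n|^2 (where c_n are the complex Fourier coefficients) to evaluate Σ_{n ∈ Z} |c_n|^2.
Σ |c_n|^2 = 53

Parseval equates the L^2 energy of f (normalised by 1/(2π)) with the ℓ^2 sum of its Fourier coefficients: (1/(2π)) ∫_0^{2π} |f|^2 = Σ |c_n|^2.
Compute the left side: (1/(2π)) [∫_0^π 9^2 dx + ∫_π^{2π} (-5)^2 dx] = (1/(2π)) · (81π + 25π) = (81 + 25)/2 = 53.
So Σ_{n ∈ Z} |c_n|^2 = 53.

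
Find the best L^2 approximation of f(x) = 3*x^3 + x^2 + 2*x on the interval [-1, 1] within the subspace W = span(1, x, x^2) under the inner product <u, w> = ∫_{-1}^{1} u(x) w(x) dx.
g(x) = x^2 + 19*x/5

The best approximation g ∈ W is the orthogonal projection of f onto W. Writing g = a_0 + a_1 x + a_2 x^2, the coefficients solve the normal equations G · a = b where
  G_{ij} = <φ_i, φ_j> and b_i = <f, φ_i>, with φ_0 = 1, φ_1 = x, φ_2 = x^2.
G =
  [2, 0, 2/3]
  [0, 2/3, 0]
  [2/3, 0, 2/5],
b = (2/3, 38/15, 2/5).
Solving gives a_0 = 0, a_1 = 19/5, a_2 = 1, so
  g(x) = x^2 + 19*x/5.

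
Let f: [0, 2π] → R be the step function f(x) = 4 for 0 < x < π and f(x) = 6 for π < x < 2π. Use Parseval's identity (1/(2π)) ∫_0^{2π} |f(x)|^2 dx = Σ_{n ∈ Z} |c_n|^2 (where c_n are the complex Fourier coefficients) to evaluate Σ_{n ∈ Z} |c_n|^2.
Σ |c_n|^2 = 26

Parseval equates the L^2 energy of f (normalised by 1/(2π)) with the ℓ^2 sum of its Fourier coefficients: (1/(2π)) ∫_0^{2π} |f|^2 = Σ |c_n|^2.
Compute the left side: (1/(2π)) [∫_0^π 4^2 dx + ∫_π^{2π} 6^2 dx] = (1/(2π)) · (16π + 36π) = (16 + 36)/2 = 26.
So Σ_{n ∈ Z} |c_n|^2 = 26.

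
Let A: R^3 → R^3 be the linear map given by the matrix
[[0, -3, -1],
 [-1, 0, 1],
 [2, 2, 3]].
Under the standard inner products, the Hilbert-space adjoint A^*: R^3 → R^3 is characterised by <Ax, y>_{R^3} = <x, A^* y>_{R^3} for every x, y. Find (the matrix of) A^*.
A^* = A^T =
[[0, -1, 2],
 [-3, 0, 2],
 [-1, 1, 3]]

For real matrices with standard dot products, the defining identity <Ax, y> = <x, A^* y> gives (Ax)^T y = x^T (A^*) y, i.e. x^T A^T y = x^T (A^*) y. Since this holds for all x, y, we must have A^* = A^T. Therefore
A^* =
[[0, -1, 2],
 [-3, 0, 2],
 [-1, 1, 3]].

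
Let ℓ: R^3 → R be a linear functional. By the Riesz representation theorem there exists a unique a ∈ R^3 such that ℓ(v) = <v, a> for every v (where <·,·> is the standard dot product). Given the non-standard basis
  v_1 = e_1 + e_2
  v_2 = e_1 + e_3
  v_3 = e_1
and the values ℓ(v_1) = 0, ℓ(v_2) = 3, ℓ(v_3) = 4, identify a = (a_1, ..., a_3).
a = (4, -4, -1)

Write a = (a_1, ..., a_3) in the standard basis. For each basis vector v_i, ℓ(v_i) = <v_i, a> is a linear equation in the a_j's. Collect the n equations into a matrix system V a = ℓ, where row i of V is v_i (expressed in the standard basis). Since V is invertible (lower-triangular with 1s on the diagonal, up to permutation), solve by back-substitution:
  V =
[[1, 1, 0],
 [1, 0, 1],
 [1, 0, 0]]
  V a = (0, 3, 4)
Solving gives a = (4, -4, -1).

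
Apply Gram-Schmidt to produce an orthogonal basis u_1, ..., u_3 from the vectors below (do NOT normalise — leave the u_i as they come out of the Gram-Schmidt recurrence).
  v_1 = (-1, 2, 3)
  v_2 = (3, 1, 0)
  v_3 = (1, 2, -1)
Orthogonal basis:
  u_1 = (-1, 2, 3)
  u_2 = (41/14, 8/7, 3/14)
  u_3 = (-66/139, 198/139, -154/139)

Apply the Gram-Schmidt recurrence
  u_1 = v_1
  u_i = v_i − Σ_{j<i} ((v_i · u_j) / (u_j · u_j)) · u_j.

Step by step this gives:
  u_1 = (-1, 2, 3)
  u_2 = (41/14, 8/7, 3/14)
  u_3 = (-66/139, 198/139, -154/139)

Orthogonality check:
  u_2 · u_1 = 0 (should be 0)
  u_3 · u_1 = 0 (should be 0)
  u_3 · u_2 = 0 (should be 0)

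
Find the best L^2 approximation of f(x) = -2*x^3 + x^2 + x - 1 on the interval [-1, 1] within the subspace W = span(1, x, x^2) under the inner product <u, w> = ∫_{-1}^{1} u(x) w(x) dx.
g(x) = x^2 - x/5 - 1

The best approximation g ∈ W is the orthogonal projection of f onto W. Writing g = a_0 + a_1 x + a_2 x^2, the coefficients solve the normal equations G · a = b where
  G_{ij} = <φ_i, φ_j> and b_i = <f, φ_i>, with φ_0 = 1, φ_1 = x, φ_2 = x^2.
G =
  [2, 0, 2/3]
  [0, 2/3, 0]
  [2/3, 0, 2/5],
b = (-4/3, -2/15, -4/15).
Solving gives a_0 = -1, a_1 = -1/5, a_2 = 1, so
  g(x) = x^2 - x/5 - 1.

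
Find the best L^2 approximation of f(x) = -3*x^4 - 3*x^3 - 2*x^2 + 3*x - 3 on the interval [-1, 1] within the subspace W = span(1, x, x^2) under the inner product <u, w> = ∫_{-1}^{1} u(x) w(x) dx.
g(x) = -32*x^2/7 + 6*x/5 - 96/35

The best approximation g ∈ W is the orthogonal projection of f onto W. Writing g = a_0 + a_1 x + a_2 x^2, the coefficients solve the normal equations G · a = b where
  G_{ij} = <φ_i, φ_j> and b_i = <f, φ_i>, with φ_0 = 1, φ_1 = x, φ_2 = x^2.
G =
  [2, 0, 2/3]
  [0, 2/3, 0]
  [2/3, 0, 2/5],
b = (-128/15, 4/5, -128/35).
Solving gives a_0 = -96/35, a_1 = 6/5, a_2 = -32/7, so
  g(x) = -32*x^2/7 + 6*x/5 - 96/35.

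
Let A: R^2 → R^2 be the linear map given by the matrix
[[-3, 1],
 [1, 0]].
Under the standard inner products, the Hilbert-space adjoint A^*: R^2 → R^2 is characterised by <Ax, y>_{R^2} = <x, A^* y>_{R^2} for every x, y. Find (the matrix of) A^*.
A^* = A^T =
[[-3, 1],
 [1, 0]]

For real matrices with standard dot products, the defining identity <Ax, y> = <x, A^* y> gives (Ax)^T y = x^T (A^*) y, i.e. x^T A^T y = x^T (A^*) y. Since this holds for all x, y, we must have A^* = A^T. Therefore
A^* =
[[-3, 1],
 [1, 0]].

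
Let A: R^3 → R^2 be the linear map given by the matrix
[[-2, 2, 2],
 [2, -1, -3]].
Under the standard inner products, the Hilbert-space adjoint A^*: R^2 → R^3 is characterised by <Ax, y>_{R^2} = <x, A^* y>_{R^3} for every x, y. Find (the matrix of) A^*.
A^* = A^T =
[[-2, 2],
 [2, -1],
 [2, -3]]

For real matrices with standard dot products, the defining identity <Ax, y> = <x, A^* y> gives (Ax)^T y = x^T (A^*) y, i.e. x^T A^T y = x^T (A^*) y. Since this holds for all x, y, we must have A^* = A^T. Therefore
A^* =
[[-2, 2],
 [2, -1],
 [2, -3]].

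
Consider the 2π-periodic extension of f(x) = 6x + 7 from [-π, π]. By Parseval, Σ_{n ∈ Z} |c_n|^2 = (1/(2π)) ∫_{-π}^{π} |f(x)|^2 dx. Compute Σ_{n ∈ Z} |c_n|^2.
Σ |c_n|^2 = 12π^2 + 49

Expand and integrate term by term over [-π, π]:
  ∫ (6x)^2 dx = 36·(2π^3/3); ∫ 2·6·(7)·x dx = 0 (odd integrand); ∫ 7^2 dx = 49·2π.
So (1/(2π)) ∫_{-π}^{π} (6x + 7)^2 dx = 36π^2/3 + 49 = 12π^2 + 49.
Parseval ⇒ Σ |c_n|^2 = 12π^2 + 49.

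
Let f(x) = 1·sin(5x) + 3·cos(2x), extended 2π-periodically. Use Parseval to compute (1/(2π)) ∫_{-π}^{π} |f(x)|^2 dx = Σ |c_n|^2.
Σ |c_n|^2 = 5

Expand |f|^2 and use orthogonality of {sin(nx), cos(mx)} on [-π, π]:
  ∫_{-π}^{π} sin(nx)^2 dx = π, ∫ cos(mx)^2 dx = π, and cross terms integrate to 0.
So ∫_{-π}^{π} f(x)^2 dx = 1^2 · π + 3^2 · π = (1 + 9)π.
Divide by 2π: (1 + 9)/2 = 5.
By Parseval, this equals Σ |c_n|^2.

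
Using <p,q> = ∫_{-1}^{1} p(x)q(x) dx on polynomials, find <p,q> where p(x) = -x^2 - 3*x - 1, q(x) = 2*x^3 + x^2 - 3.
<p,q> = 68/15

Expand the product: p(x)·q(x) = -2*x^5 - 7*x^4 - 5*x^3 + 2*x^2 + 9*x + 3.
∫_{-1}^{1} of each monomial x^k gives [2/(k+1) if k even, 0 if k odd]. Integrating term-by-term (or equivalently evaluating the antiderivative F(x) = -x^6/3 - 7*x^5/5 - 5*x^4/4 + 2*x^3/3 + 9*x^2/2 + 3*x at the endpoints):
  F(1) − F(−1) = 311/60 − (13/20) = 68/15.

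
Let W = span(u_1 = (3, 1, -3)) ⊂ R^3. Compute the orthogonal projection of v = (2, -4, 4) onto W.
proj_W(v) = (-30/19, -10/19, 30/19)

Set up U = [u_1 | ... | u_1] ∈ R^(3×1). The projector onto W = col(U) is P = U (U^T U)^(-1) U^T.
Compute U^T U =
  [19],
and U^T v = (-10).
Solve U^T U · c = U^T v for the coefficients: c = (-10/19). The projection is proj_W(v) = U c.
Check: (v - proj_W(v)) · u_1 = 0  (should be 0).
Result: proj_W(v) = (-30/19, -10/19, 30/19).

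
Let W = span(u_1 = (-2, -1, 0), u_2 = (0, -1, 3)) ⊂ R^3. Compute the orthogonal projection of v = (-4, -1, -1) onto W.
proj_W(v) = (-184/49, -73/49, -57/49)

Set up U = [u_1 | ... | u_2] ∈ R^(3×2). The projector onto W = col(U) is P = U (U^T U)^(-1) U^T.
Compute U^T U =
  [5, 1]
  [1, 10],
and U^T v = (9, -2).
Solve U^T U · c = U^T v for the coefficients: c = (92/49, -19/49). The projection is proj_W(v) = U c.
Check: (v - proj_W(v)) · u_1 = 0  (should be 0).
Check: (v - proj_W(v)) · u_2 = 0  (should be 0).
Result: proj_W(v) = (-184/49, -73/49, -57/49).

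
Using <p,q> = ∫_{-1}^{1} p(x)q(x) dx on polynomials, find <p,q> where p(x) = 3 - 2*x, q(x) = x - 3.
<p,q> = -58/3

Expand the product: p(x)·q(x) = -2*x^2 + 9*x - 9.
∫_{-1}^{1} of each monomial x^k gives [2/(k+1) if k even, 0 if k odd]. Integrating term-by-term (or equivalently evaluating the antiderivative F(x) = -2*x^3/3 + 9*x^2/2 - 9*x at the endpoints):
  F(1) − F(−1) = -31/6 − (85/6) = -58/3.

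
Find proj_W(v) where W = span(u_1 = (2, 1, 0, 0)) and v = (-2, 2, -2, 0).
proj_W(v) = (-4/5, -2/5, 0, 0)

Set up U = [u_1 | ... | u_1] ∈ R^(4×1). The projector onto W = col(U) is P = U (U^T U)^(-1) U^T.
Compute U^T U =
  [5],
and U^T v = (-2).
Solve U^T U · c = U^T v for the coefficients: c = (-2/5). The projection is proj_W(v) = U c.
Check: (v - proj_W(v)) · u_1 = 0  (should be 0).
Result: proj_W(v) = (-4/5, -2/5, 0, 0).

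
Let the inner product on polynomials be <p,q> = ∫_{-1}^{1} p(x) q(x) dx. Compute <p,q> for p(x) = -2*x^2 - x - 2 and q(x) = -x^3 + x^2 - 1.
<p,q> = 18/5

Expand the product: p(x)·q(x) = 2*x^5 - x^4 + x^3 + x + 2.
∫_{-1}^{1} of each monomial x^k gives [2/(k+1) if k even, 0 if k odd]. Integrating term-by-term (or equivalently evaluating the antiderivative F(x) = x^6/3 - x^5/5 + x^4/4 + x^2/2 + 2*x at the endpoints):
  F(1) − F(−1) = 173/60 − (-43/60) = 18/5.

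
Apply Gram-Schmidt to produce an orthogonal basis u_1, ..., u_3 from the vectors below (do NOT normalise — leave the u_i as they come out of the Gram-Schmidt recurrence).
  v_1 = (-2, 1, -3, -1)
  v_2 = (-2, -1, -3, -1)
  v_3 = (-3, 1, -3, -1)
Orthogonal basis:
  u_1 = (-2, 1, -3, -1)
  u_2 = (-4/15, -28/15, -2/5, -2/15)
  u_3 = (-5/7, 0, 3/7, 1/7)

Apply the Gram-Schmidt recurrence
  u_1 = v_1
  u_i = v_i − Σ_{j<i} ((v_i · u_j) / (u_j · u_j)) · u_j.

Step by step this gives:
  u_1 = (-2, 1, -3, -1)
  u_2 = (-4/15, -28/15, -2/5, -2/15)
  u_3 = (-5/7, 0, 3/7, 1/7)

Orthogonality check:
  u_2 · u_1 = 0 (should be 0)
  u_3 · u_1 = 0 (should be 0)
  u_3 · u_2 = 0 (should be 0)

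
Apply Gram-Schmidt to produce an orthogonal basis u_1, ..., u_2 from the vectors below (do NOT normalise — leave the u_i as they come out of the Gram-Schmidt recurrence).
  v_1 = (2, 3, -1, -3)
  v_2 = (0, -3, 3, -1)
Orthogonal basis:
  u_1 = (2, 3, -1, -3)
  u_2 = (18/23, -42/23, 60/23, -50/23)

Apply the Gram-Schmidt recurrence
  u_1 = v_1
  u_i = v_i − Σ_{j<i} ((v_i · u_j) / (u_j · u_j)) · u_j.

Step by step this gives:
  u_1 = (2, 3, -1, -3)
  u_2 = (18/23, -42/23, 60/23, -50/23)

Orthogonality check:
  u_2 · u_1 = 0 (should be 0)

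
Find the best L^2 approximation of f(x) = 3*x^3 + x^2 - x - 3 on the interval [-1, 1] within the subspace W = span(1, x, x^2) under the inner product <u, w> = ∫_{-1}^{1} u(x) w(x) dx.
g(x) = x^2 + 4*x/5 - 3

The best approximation g ∈ W is the orthogonal projection of f onto W. Writing g = a_0 + a_1 x + a_2 x^2, the coefficients solve the normal equations G · a = b where
  G_{ij} = <φ_i, φ_j> and b_i = <f, φ_i>, with φ_0 = 1, φ_1 = x, φ_2 = x^2.
G =
  [2, 0, 2/3]
  [0, 2/3, 0]
  [2/3, 0, 2/5],
b = (-16/3, 8/15, -8/5).
Solving gives a_0 = -3, a_1 = 4/5, a_2 = 1, so
  g(x) = x^2 + 4*x/5 - 3.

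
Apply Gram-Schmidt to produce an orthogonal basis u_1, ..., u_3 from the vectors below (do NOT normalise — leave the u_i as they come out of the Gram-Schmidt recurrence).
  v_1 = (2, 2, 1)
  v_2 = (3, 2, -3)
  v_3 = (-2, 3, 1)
Orthogonal basis:
  u_1 = (2, 2, 1)
  u_2 = (13/9, 4/9, -34/9)
  u_3 = (-328/149, 369/149, -82/149)

Apply the Gram-Schmidt recurrence
  u_1 = v_1
  u_i = v_i − Σ_{j<i} ((v_i · u_j) / (u_j · u_j)) · u_j.

Step by step this gives:
  u_1 = (2, 2, 1)
  u_2 = (13/9, 4/9, -34/9)
  u_3 = (-328/149, 369/149, -82/149)

Orthogonality check:
  u_2 · u_1 = 0 (should be 0)
  u_3 · u_1 = 0 (should be 0)
  u_3 · u_2 = 0 (should be 0)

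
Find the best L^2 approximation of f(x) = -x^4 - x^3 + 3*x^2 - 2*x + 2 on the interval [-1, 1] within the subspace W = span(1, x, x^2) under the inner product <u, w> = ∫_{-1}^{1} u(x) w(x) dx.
g(x) = 15*x^2/7 - 13*x/5 + 73/35

The best approximation g ∈ W is the orthogonal projection of f onto W. Writing g = a_0 + a_1 x + a_2 x^2, the coefficients solve the normal equations G · a = b where
  G_{ij} = <φ_i, φ_j> and b_i = <f, φ_i>, with φ_0 = 1, φ_1 = x, φ_2 = x^2.
G =
  [2, 0, 2/3]
  [0, 2/3, 0]
  [2/3, 0, 2/5],
b = (28/5, -26/15, 236/105).
Solving gives a_0 = 73/35, a_1 = -13/5, a_2 = 15/7, so
  g(x) = 15*x^2/7 - 13*x/5 + 73/35.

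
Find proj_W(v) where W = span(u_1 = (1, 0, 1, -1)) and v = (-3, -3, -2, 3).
proj_W(v) = (-8/3, 0, -8/3, 8/3)

Set up U = [u_1 | ... | u_1] ∈ R^(4×1). The projector onto W = col(U) is P = U (U^T U)^(-1) U^T.
Compute U^T U =
  [3],
and U^T v = (-8).
Solve U^T U · c = U^T v for the coefficients: c = (-8/3). The projection is proj_W(v) = U c.
Check: (v - proj_W(v)) · u_1 = 0  (should be 0).
Result: proj_W(v) = (-8/3, 0, -8/3, 8/3).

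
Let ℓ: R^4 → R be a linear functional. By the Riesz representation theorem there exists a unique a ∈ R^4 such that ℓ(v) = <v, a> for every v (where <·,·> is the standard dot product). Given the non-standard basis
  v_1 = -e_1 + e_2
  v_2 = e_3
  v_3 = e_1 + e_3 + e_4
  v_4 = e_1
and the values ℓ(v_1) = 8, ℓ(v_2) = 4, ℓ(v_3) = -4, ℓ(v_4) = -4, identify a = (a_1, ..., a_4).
a = (-4, 4, 4, -4)

Write a = (a_1, ..., a_4) in the standard basis. For each basis vector v_i, ℓ(v_i) = <v_i, a> is a linear equation in the a_j's. Collect the n equations into a matrix system V a = ℓ, where row i of V is v_i (expressed in the standard basis). Since V is invertible (lower-triangular with 1s on the diagonal, up to permutation), solve by back-substitution:
  V =
[[-1, 1, 0, 0],
 [0, 0, 1, 0],
 [1, 0, 1, 1],
 [1, 0, 0, 0]]
  V a = (8, 4, -4, -4)
Solving gives a = (-4, 4, 4, -4).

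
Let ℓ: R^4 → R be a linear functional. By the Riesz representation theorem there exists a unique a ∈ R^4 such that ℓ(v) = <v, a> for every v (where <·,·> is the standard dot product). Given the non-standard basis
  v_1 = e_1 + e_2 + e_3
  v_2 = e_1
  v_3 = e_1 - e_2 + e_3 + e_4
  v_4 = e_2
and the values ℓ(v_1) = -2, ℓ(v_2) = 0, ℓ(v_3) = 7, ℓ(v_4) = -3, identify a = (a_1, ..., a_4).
a = (0, -3, 1, 3)

Write a = (a_1, ..., a_4) in the standard basis. For each basis vector v_i, ℓ(v_i) = <v_i, a> is a linear equation in the a_j's. Collect the n equations into a matrix system V a = ℓ, where row i of V is v_i (expressed in the standard basis). Since V is invertible (lower-triangular with 1s on the diagonal, up to permutation), solve by back-substitution:
  V =
[[1, 1, 1, 0],
 [1, 0, 0, 0],
 [1, -1, 1, 1],
 [0, 1, 0, 0]]
  V a = (-2, 0, 7, -3)
Solving gives a = (0, -3, 1, 3).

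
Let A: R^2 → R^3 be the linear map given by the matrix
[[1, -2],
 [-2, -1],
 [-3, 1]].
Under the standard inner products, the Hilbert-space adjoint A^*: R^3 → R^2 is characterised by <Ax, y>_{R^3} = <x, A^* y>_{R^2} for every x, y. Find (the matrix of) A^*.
A^* = A^T =
[[1, -2, -3],
 [-2, -1, 1]]

For real matrices with standard dot products, the defining identity <Ax, y> = <x, A^* y> gives (Ax)^T y = x^T (A^*) y, i.e. x^T A^T y = x^T (A^*) y. Since this holds for all x, y, we must have A^* = A^T. Therefore
A^* =
[[1, -2, -3],
 [-2, -1, 1]].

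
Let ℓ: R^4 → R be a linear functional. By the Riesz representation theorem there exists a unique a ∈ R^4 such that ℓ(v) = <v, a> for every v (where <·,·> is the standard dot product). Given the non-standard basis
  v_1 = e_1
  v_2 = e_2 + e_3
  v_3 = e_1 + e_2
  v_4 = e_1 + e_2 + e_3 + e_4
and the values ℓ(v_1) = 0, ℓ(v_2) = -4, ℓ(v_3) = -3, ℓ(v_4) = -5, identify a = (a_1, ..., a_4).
a = (0, -3, -1, -1)

Write a = (a_1, ..., a_4) in the standard basis. For each basis vector v_i, ℓ(v_i) = <v_i, a> is a linear equation in the a_j's. Collect the n equations into a matrix system V a = ℓ, where row i of V is v_i (expressed in the standard basis). Since V is invertible (lower-triangular with 1s on the diagonal, up to permutation), solve by back-substitution:
  V =
[[1, 0, 0, 0],
 [0, 1, 1, 0],
 [1, 1, 0, 0],
 [1, 1, 1, 1]]
  V a = (0, -4, -3, -5)
Solving gives a = (0, -3, -1, -1).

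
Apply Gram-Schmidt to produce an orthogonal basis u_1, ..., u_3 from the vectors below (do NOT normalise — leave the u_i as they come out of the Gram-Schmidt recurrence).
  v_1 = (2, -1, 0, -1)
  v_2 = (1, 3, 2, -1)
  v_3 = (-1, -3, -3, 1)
Orthogonal basis:
  u_1 = (2, -1, 0, -1)
  u_2 = (1, 3, 2, -1)
  u_3 = (2/15, 2/5, -11/15, -2/15)

Apply the Gram-Schmidt recurrence
  u_1 = v_1
  u_i = v_i − Σ_{j<i} ((v_i · u_j) / (u_j · u_j)) · u_j.

Step by step this gives:
  u_1 = (2, -1, 0, -1)
  u_2 = (1, 3, 2, -1)
  u_3 = (2/15, 2/5, -11/15, -2/15)

Orthogonality check:
  u_2 · u_1 = 0 (should be 0)
  u_3 · u_1 = 0 (should be 0)
  u_3 · u_2 = 0 (should be 0)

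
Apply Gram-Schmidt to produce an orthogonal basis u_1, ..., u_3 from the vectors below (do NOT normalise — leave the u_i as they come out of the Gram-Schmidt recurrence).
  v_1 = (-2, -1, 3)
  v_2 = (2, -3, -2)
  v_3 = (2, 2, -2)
Orthogonal basis:
  u_1 = (-2, -1, 3)
  u_2 = (1, -7/2, -1/2)
  u_3 = (110/189, 20/189, 80/189)

Apply the Gram-Schmidt recurrence
  u_1 = v_1
  u_i = v_i − Σ_{j<i} ((v_i · u_j) / (u_j · u_j)) · u_j.

Step by step this gives:
  u_1 = (-2, -1, 3)
  u_2 = (1, -7/2, -1/2)
  u_3 = (110/189, 20/189, 80/189)

Orthogonality check:
  u_2 · u_1 = 0 (should be 0)
  u_3 · u_1 = 0 (should be 0)
  u_3 · u_2 = 0 (should be 0)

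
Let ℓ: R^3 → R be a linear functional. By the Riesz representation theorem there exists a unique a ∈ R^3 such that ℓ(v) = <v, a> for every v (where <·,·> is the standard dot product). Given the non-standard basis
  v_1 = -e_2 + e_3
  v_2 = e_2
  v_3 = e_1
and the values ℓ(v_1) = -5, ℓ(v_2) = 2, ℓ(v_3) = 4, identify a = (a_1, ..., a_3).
a = (4, 2, -3)

Write a = (a_1, ..., a_3) in the standard basis. For each basis vector v_i, ℓ(v_i) = <v_i, a> is a linear equation in the a_j's. Collect the n equations into a matrix system V a = ℓ, where row i of V is v_i (expressed in the standard basis). Since V is invertible (lower-triangular with 1s on the diagonal, up to permutation), solve by back-substitution:
  V =
[[0, -1, 1],
 [0, 1, 0],
 [1, 0, 0]]
  V a = (-5, 2, 4)
Solving gives a = (4, 2, -3).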